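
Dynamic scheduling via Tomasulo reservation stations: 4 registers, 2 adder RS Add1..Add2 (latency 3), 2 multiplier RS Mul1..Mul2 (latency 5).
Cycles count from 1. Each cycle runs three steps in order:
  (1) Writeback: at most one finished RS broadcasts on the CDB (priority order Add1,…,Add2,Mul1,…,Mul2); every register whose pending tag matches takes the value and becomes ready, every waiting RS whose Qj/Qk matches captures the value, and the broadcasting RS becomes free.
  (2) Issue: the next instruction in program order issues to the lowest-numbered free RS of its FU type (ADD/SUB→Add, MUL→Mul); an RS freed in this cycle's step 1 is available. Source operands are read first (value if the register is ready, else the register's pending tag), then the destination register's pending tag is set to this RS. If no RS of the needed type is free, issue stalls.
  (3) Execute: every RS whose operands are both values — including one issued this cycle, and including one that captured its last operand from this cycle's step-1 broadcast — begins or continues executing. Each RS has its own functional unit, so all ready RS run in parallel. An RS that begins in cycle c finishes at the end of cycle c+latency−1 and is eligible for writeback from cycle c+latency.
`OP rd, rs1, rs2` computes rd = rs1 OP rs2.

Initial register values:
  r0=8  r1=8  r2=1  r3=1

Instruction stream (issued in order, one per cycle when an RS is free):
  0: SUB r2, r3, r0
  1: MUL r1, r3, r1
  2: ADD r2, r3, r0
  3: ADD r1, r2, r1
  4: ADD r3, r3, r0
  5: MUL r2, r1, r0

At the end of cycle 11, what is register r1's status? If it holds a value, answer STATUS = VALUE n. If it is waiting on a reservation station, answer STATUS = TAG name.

STATUS = VALUE 17

c1: issue SUB r2<-Add1 | r0:8,r1:8,r2:Add1,r3:1
c2: issue MUL r1<-Mul1 | r0:8,r1:Mul1,r2:Add1,r3:1
c3: issue ADD r2<-Add2 | r0:8,r1:Mul1,r2:Add2,r3:1
c4: CDB Add1=-7; issue ADD r1<-Add1 | r0:8,r1:Add1,r2:Add2,r3:1
c5: stall | r0:8,r1:Add1,r2:Add2,r3:1
c6: CDB Add2=9; issue ADD r3<-Add2 | r0:8,r1:Add1,r2:9,r3:Add2
c7: CDB Mul1=8; issue MUL r2<-Mul1 | r0:8,r1:Add1,r2:Mul1,r3:Add2
c8: - | r0:8,r1:Add1,r2:Mul1,r3:Add2
c9: CDB Add2=9 | r0:8,r1:Add1,r2:Mul1,r3:9
c10: CDB Add1=17 | r0:8,r1:17,r2:Mul1,r3:9
c11: - | r0:8,r1:17,r2:Mul1,r3:9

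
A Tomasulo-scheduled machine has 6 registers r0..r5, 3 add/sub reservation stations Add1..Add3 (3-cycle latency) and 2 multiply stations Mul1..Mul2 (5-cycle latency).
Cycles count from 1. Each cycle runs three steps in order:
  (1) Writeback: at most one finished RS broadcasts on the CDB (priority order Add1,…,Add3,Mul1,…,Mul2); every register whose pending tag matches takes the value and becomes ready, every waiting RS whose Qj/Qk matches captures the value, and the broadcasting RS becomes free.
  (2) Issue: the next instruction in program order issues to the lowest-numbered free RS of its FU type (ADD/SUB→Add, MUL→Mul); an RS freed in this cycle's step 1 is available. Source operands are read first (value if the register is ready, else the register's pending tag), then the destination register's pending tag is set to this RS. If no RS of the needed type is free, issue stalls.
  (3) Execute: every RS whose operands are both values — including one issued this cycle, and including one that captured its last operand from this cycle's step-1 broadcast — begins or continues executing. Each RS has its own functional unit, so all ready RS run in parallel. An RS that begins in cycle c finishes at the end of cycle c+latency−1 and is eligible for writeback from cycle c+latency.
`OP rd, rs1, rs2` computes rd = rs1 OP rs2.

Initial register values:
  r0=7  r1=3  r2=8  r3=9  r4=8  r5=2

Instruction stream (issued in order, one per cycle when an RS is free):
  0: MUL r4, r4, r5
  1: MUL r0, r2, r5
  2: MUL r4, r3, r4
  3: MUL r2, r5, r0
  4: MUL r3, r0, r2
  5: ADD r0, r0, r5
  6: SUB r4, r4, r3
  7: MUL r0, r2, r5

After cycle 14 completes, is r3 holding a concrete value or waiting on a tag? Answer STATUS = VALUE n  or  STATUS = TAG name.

STATUS = TAG Mul1

cycle 1: issue MUL r4<-Mul1 // r0:7,r1:3,r2:8,r3:9,r4:Mul1,r5:2
cycle 2: issue MUL r0<-Mul2 // r0:Mul2,r1:3,r2:8,r3:9,r4:Mul1,r5:2
cycle 3: stall // r0:Mul2,r1:3,r2:8,r3:9,r4:Mul1,r5:2
cycle 4: stall // r0:Mul2,r1:3,r2:8,r3:9,r4:Mul1,r5:2
cycle 5: stall // r0:Mul2,r1:3,r2:8,r3:9,r4:Mul1,r5:2
cycle 6: CDB Mul1=16; issue MUL r4<-Mul1 // r0:Mul2,r1:3,r2:8,r3:9,r4:Mul1,r5:2
cycle 7: CDB Mul2=16; issue MUL r2<-Mul2 // r0:16,r1:3,r2:Mul2,r3:9,r4:Mul1,r5:2
cycle 8: stall // r0:16,r1:3,r2:Mul2,r3:9,r4:Mul1,r5:2
cycle 9: stall // r0:16,r1:3,r2:Mul2,r3:9,r4:Mul1,r5:2
cycle 10: stall // r0:16,r1:3,r2:Mul2,r3:9,r4:Mul1,r5:2
cycle 11: CDB Mul1=144; issue MUL r3<-Mul1 // r0:16,r1:3,r2:Mul2,r3:Mul1,r4:144,r5:2
cycle 12: CDB Mul2=32; issue ADD r0<-Add1 // r0:Add1,r1:3,r2:32,r3:Mul1,r4:144,r5:2
cycle 13: issue SUB r4<-Add2 // r0:Add1,r1:3,r2:32,r3:Mul1,r4:Add2,r5:2
cycle 14: issue MUL r0<-Mul2 // r0:Mul2,r1:3,r2:32,r3:Mul1,r4:Add2,r5:2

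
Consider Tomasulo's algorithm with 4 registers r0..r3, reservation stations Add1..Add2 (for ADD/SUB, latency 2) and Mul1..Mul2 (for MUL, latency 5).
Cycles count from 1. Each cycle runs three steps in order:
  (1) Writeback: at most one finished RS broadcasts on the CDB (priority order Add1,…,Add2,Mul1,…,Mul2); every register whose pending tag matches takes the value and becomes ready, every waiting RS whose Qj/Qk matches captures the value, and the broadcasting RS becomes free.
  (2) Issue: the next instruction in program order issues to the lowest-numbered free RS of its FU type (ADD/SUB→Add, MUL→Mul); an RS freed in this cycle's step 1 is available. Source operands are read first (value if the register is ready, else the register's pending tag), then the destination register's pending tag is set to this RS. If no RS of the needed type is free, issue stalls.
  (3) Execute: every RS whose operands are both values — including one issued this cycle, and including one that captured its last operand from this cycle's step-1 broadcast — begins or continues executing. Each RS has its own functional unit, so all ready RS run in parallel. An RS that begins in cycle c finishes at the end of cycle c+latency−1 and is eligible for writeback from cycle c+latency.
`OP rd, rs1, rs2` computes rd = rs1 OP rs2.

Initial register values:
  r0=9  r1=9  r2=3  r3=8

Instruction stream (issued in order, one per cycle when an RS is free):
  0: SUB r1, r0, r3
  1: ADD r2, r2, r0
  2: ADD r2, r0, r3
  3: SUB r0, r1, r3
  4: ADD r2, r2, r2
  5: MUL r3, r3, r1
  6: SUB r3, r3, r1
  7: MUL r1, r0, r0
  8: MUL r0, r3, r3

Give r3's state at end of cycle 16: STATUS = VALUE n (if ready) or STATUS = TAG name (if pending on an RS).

cycle 1: issue SUB r1<-Add1 // r0:9,r1:Add1,r2:3,r3:8
cycle 2: issue ADD r2<-Add2 // r0:9,r1:Add1,r2:Add2,r3:8
cycle 3: CDB Add1=1; issue ADD r2<-Add1 // r0:9,r1:1,r2:Add1,r3:8
cycle 4: CDB Add2=12; issue SUB r0<-Add2 // r0:Add2,r1:1,r2:Add1,r3:8
cycle 5: CDB Add1=17; issue ADD r2<-Add1 // r0:Add2,r1:1,r2:Add1,r3:8
cycle 6: CDB Add2=-7; issue MUL r3<-Mul1 // r0:-7,r1:1,r2:Add1,r3:Mul1
cycle 7: CDB Add1=34; issue SUB r3<-Add1 // r0:-7,r1:1,r2:34,r3:Add1
cycle 8: issue MUL r1<-Mul2 // r0:-7,r1:Mul2,r2:34,r3:Add1
cycle 9: stall // r0:-7,r1:Mul2,r2:34,r3:Add1
cycle 10: stall // r0:-7,r1:Mul2,r2:34,r3:Add1
cycle 11: CDB Mul1=8; issue MUL r0<-Mul1 // r0:Mul1,r1:Mul2,r2:34,r3:Add1
cycle 12: - // r0:Mul1,r1:Mul2,r2:34,r3:Add1
cycle 13: CDB Add1=7 // r0:Mul1,r1:Mul2,r2:34,r3:7
cycle 14: CDB Mul2=49 // r0:Mul1,r1:49,r2:34,r3:7
cycle 15: - // r0:Mul1,r1:49,r2:34,r3:7
cycle 16: - // r0:Mul1,r1:49,r2:34,r3:7

STATUS = VALUE 7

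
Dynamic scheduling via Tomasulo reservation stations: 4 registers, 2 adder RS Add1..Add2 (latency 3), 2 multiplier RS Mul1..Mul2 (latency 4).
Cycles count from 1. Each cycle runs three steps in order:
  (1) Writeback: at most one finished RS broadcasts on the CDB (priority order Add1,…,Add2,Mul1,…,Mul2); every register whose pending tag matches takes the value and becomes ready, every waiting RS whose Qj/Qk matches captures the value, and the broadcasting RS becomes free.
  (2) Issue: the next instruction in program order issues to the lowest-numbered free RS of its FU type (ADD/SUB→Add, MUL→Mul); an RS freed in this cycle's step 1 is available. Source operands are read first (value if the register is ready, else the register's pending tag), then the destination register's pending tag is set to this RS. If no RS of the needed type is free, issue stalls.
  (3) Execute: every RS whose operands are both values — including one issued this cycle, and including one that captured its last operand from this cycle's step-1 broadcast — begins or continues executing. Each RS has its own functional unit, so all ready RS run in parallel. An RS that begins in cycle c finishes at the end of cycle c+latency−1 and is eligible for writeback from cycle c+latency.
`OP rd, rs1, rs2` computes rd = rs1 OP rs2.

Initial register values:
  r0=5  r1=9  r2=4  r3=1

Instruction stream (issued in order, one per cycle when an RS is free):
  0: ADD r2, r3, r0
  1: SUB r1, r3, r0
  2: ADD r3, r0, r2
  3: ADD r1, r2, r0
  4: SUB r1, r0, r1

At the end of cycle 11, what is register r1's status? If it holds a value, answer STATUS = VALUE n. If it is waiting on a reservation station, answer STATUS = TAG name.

  c1: issue ADD r2<-Add1  regs: r0:5,r1:9,r2:Add1,r3:1
  c2: issue SUB r1<-Add2  regs: r0:5,r1:Add2,r2:Add1,r3:1
  c3: stall  regs: r0:5,r1:Add2,r2:Add1,r3:1
  c4: CDB Add1=6; issue ADD r3<-Add1  regs: r0:5,r1:Add2,r2:6,r3:Add1
  c5: CDB Add2=-4; issue ADD r1<-Add2  regs: r0:5,r1:Add2,r2:6,r3:Add1
  c6: stall  regs: r0:5,r1:Add2,r2:6,r3:Add1
  c7: CDB Add1=11; issue SUB r1<-Add1  regs: r0:5,r1:Add1,r2:6,r3:11
  c8: CDB Add2=11  regs: r0:5,r1:Add1,r2:6,r3:11
  c9: -  regs: r0:5,r1:Add1,r2:6,r3:11
  c10: -  regs: r0:5,r1:Add1,r2:6,r3:11
  c11: CDB Add1=-6  regs: r0:5,r1:-6,r2:6,r3:11

STATUS = VALUE -6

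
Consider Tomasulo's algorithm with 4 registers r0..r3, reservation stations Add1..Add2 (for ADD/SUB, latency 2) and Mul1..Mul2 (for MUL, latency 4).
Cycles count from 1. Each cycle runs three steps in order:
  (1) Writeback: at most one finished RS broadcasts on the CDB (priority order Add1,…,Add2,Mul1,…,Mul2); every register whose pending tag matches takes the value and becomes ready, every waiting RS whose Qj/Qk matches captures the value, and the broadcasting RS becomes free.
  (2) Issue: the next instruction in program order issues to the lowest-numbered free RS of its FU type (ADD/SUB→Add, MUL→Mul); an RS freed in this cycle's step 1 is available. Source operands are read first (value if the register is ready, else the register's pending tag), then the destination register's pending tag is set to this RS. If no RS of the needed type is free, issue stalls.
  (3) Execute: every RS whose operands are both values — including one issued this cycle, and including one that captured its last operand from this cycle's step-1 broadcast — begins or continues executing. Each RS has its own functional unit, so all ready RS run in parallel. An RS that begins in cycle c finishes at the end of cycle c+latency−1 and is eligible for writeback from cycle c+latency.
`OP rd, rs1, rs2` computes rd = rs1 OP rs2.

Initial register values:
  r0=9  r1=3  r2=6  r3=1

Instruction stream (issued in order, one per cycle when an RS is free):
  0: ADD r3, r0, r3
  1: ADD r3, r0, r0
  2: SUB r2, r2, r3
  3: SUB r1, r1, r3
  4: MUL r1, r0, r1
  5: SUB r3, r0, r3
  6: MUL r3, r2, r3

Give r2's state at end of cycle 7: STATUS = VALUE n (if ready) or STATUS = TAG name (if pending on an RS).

STATUS = VALUE -12

cycle 1: issue ADD r3<-Add1 // r0:9,r1:3,r2:6,r3:Add1
cycle 2: issue ADD r3<-Add2 // r0:9,r1:3,r2:6,r3:Add2
cycle 3: CDB Add1=10; issue SUB r2<-Add1 // r0:9,r1:3,r2:Add1,r3:Add2
cycle 4: CDB Add2=18; issue SUB r1<-Add2 // r0:9,r1:Add2,r2:Add1,r3:18
cycle 5: issue MUL r1<-Mul1 // r0:9,r1:Mul1,r2:Add1,r3:18
cycle 6: CDB Add1=-12; issue SUB r3<-Add1 // r0:9,r1:Mul1,r2:-12,r3:Add1
cycle 7: CDB Add2=-15; issue MUL r3<-Mul2 // r0:9,r1:Mul1,r2:-12,r3:Mul2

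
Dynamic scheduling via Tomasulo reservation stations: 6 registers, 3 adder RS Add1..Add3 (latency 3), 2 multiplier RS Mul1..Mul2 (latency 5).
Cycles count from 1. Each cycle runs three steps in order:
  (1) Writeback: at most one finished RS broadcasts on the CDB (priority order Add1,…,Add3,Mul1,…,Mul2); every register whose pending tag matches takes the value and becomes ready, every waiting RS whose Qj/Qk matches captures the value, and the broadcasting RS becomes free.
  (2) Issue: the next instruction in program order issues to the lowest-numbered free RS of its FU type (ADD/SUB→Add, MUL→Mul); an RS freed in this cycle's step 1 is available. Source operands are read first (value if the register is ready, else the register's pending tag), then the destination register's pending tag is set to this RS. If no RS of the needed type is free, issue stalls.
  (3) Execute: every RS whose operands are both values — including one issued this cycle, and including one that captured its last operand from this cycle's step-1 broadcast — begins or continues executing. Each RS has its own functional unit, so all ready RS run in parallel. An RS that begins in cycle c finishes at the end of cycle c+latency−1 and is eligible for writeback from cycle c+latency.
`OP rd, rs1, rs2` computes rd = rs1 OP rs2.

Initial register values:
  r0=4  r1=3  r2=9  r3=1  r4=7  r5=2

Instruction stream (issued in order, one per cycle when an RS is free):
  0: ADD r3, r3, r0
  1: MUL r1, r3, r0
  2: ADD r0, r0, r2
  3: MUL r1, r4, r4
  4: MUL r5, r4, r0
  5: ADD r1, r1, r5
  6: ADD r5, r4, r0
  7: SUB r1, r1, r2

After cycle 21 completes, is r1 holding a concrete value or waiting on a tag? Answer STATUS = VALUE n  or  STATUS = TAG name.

STATUS = VALUE 131

cycle 1: issue ADD r3<-Add1 // r0:4,r1:3,r2:9,r3:Add1,r4:7,r5:2
cycle 2: issue MUL r1<-Mul1 // r0:4,r1:Mul1,r2:9,r3:Add1,r4:7,r5:2
cycle 3: issue ADD r0<-Add2 // r0:Add2,r1:Mul1,r2:9,r3:Add1,r4:7,r5:2
cycle 4: CDB Add1=5; issue MUL r1<-Mul2 // r0:Add2,r1:Mul2,r2:9,r3:5,r4:7,r5:2
cycle 5: stall // r0:Add2,r1:Mul2,r2:9,r3:5,r4:7,r5:2
cycle 6: CDB Add2=13; stall // r0:13,r1:Mul2,r2:9,r3:5,r4:7,r5:2
cycle 7: stall // r0:13,r1:Mul2,r2:9,r3:5,r4:7,r5:2
cycle 8: stall // r0:13,r1:Mul2,r2:9,r3:5,r4:7,r5:2
cycle 9: CDB Mul1=20; issue MUL r5<-Mul1 // r0:13,r1:Mul2,r2:9,r3:5,r4:7,r5:Mul1
cycle 10: CDB Mul2=49; issue ADD r1<-Add1 // r0:13,r1:Add1,r2:9,r3:5,r4:7,r5:Mul1
cycle 11: issue ADD r5<-Add2 // r0:13,r1:Add1,r2:9,r3:5,r4:7,r5:Add2
cycle 12: issue SUB r1<-Add3 // r0:13,r1:Add3,r2:9,r3:5,r4:7,r5:Add2
cycle 13: - // r0:13,r1:Add3,r2:9,r3:5,r4:7,r5:Add2
cycle 14: CDB Add2=20 // r0:13,r1:Add3,r2:9,r3:5,r4:7,r5:20
cycle 15: CDB Mul1=91 // r0:13,r1:Add3,r2:9,r3:5,r4:7,r5:20
cycle 16: - // r0:13,r1:Add3,r2:9,r3:5,r4:7,r5:20
cycle 17: - // r0:13,r1:Add3,r2:9,r3:5,r4:7,r5:20
cycle 18: CDB Add1=140 // r0:13,r1:Add3,r2:9,r3:5,r4:7,r5:20
cycle 19: - // r0:13,r1:Add3,r2:9,r3:5,r4:7,r5:20
cycle 20: - // r0:13,r1:Add3,r2:9,r3:5,r4:7,r5:20
cycle 21: CDB Add3=131 // r0:13,r1:131,r2:9,r3:5,r4:7,r5:20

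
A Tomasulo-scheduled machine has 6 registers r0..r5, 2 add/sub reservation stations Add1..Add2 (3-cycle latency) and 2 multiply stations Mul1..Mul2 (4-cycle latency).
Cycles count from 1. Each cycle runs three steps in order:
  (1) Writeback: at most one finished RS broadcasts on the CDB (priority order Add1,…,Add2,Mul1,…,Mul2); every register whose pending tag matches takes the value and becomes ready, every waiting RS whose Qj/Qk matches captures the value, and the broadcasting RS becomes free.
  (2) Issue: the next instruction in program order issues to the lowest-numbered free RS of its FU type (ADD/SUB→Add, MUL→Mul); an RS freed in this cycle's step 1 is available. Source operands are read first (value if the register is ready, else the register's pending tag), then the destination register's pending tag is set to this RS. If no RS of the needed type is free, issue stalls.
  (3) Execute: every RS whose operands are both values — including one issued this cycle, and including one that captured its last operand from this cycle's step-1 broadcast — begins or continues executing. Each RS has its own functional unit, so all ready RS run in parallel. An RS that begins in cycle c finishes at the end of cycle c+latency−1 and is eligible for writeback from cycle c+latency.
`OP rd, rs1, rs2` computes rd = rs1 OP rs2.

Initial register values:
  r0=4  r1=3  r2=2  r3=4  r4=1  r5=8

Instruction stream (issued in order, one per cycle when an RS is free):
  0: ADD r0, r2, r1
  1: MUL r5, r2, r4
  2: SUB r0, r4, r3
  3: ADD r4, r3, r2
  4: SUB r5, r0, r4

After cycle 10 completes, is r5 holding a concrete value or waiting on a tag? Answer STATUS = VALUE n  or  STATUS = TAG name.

STATUS = VALUE -9

  c1: issue ADD r0<-Add1  regs: r0:Add1,r1:3,r2:2,r3:4,r4:1,r5:8
  c2: issue MUL r5<-Mul1  regs: r0:Add1,r1:3,r2:2,r3:4,r4:1,r5:Mul1
  c3: issue SUB r0<-Add2  regs: r0:Add2,r1:3,r2:2,r3:4,r4:1,r5:Mul1
  c4: CDB Add1=5; issue ADD r4<-Add1  regs: r0:Add2,r1:3,r2:2,r3:4,r4:Add1,r5:Mul1
  c5: stall  regs: r0:Add2,r1:3,r2:2,r3:4,r4:Add1,r5:Mul1
  c6: CDB Add2=-3; issue SUB r5<-Add2  regs: r0:-3,r1:3,r2:2,r3:4,r4:Add1,r5:Add2
  c7: CDB Add1=6  regs: r0:-3,r1:3,r2:2,r3:4,r4:6,r5:Add2
  c8: CDB Mul1=2  regs: r0:-3,r1:3,r2:2,r3:4,r4:6,r5:Add2
  c9: -  regs: r0:-3,r1:3,r2:2,r3:4,r4:6,r5:Add2
  c10: CDB Add2=-9  regs: r0:-3,r1:3,r2:2,r3:4,r4:6,r5:-9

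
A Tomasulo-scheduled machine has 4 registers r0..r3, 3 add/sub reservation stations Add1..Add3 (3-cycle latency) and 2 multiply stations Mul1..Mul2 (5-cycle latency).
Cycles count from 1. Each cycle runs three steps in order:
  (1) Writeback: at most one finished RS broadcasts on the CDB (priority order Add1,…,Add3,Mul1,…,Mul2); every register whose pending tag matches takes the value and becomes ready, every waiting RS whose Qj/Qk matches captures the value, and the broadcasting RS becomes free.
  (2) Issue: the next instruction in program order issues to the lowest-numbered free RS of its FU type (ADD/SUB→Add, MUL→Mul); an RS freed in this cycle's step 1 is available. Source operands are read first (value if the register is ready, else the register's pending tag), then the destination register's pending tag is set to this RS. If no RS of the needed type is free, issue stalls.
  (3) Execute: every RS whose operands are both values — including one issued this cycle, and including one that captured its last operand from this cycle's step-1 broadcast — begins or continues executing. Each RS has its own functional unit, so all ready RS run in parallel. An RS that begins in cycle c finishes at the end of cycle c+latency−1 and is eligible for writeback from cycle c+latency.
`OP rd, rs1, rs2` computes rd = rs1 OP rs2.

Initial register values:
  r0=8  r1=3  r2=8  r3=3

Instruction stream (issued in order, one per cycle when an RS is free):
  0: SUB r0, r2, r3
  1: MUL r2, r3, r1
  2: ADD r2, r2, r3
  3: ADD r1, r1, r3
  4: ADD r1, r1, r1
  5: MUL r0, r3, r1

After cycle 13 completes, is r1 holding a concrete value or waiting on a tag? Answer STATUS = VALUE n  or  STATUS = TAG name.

STATUS = VALUE 12

c1: issue SUB r0<-Add1 | r0:Add1,r1:3,r2:8,r3:3
c2: issue MUL r2<-Mul1 | r0:Add1,r1:3,r2:Mul1,r3:3
c3: issue ADD r2<-Add2 | r0:Add1,r1:3,r2:Add2,r3:3
c4: CDB Add1=5; issue ADD r1<-Add1 | r0:5,r1:Add1,r2:Add2,r3:3
c5: issue ADD r1<-Add3 | r0:5,r1:Add3,r2:Add2,r3:3
c6: issue MUL r0<-Mul2 | r0:Mul2,r1:Add3,r2:Add2,r3:3
c7: CDB Add1=6 | r0:Mul2,r1:Add3,r2:Add2,r3:3
c8: CDB Mul1=9 | r0:Mul2,r1:Add3,r2:Add2,r3:3
c9: - | r0:Mul2,r1:Add3,r2:Add2,r3:3
c10: CDB Add3=12 | r0:Mul2,r1:12,r2:Add2,r3:3
c11: CDB Add2=12 | r0:Mul2,r1:12,r2:12,r3:3
c12: - | r0:Mul2,r1:12,r2:12,r3:3
c13: - | r0:Mul2,r1:12,r2:12,r3:3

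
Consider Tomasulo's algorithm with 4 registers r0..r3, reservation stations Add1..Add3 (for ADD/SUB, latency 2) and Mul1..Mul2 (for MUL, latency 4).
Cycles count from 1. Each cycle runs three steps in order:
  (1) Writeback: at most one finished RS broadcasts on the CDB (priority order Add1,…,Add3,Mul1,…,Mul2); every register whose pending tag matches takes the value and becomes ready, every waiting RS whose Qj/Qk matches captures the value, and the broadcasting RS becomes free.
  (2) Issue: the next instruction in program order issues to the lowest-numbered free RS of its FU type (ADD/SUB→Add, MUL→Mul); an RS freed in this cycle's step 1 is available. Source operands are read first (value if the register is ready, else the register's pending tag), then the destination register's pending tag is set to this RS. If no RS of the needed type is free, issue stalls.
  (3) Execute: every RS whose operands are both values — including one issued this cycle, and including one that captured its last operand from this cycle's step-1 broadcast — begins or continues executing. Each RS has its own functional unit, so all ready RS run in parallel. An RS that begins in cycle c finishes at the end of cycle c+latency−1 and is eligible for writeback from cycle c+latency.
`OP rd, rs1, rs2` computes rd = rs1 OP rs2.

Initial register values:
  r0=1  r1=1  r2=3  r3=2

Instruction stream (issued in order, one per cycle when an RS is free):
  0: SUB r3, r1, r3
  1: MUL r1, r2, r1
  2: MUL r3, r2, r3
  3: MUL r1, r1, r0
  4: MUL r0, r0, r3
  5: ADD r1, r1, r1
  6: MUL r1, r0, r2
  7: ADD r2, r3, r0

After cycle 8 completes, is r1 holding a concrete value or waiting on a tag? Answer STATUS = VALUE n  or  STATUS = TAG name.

STATUS = TAG Add1

c1: issue SUB r3<-Add1 | r0:1,r1:1,r2:3,r3:Add1
c2: issue MUL r1<-Mul1 | r0:1,r1:Mul1,r2:3,r3:Add1
c3: CDB Add1=-1; issue MUL r3<-Mul2 | r0:1,r1:Mul1,r2:3,r3:Mul2
c4: stall | r0:1,r1:Mul1,r2:3,r3:Mul2
c5: stall | r0:1,r1:Mul1,r2:3,r3:Mul2
c6: CDB Mul1=3; issue MUL r1<-Mul1 | r0:1,r1:Mul1,r2:3,r3:Mul2
c7: CDB Mul2=-3; issue MUL r0<-Mul2 | r0:Mul2,r1:Mul1,r2:3,r3:-3
c8: issue ADD r1<-Add1 | r0:Mul2,r1:Add1,r2:3,r3:-3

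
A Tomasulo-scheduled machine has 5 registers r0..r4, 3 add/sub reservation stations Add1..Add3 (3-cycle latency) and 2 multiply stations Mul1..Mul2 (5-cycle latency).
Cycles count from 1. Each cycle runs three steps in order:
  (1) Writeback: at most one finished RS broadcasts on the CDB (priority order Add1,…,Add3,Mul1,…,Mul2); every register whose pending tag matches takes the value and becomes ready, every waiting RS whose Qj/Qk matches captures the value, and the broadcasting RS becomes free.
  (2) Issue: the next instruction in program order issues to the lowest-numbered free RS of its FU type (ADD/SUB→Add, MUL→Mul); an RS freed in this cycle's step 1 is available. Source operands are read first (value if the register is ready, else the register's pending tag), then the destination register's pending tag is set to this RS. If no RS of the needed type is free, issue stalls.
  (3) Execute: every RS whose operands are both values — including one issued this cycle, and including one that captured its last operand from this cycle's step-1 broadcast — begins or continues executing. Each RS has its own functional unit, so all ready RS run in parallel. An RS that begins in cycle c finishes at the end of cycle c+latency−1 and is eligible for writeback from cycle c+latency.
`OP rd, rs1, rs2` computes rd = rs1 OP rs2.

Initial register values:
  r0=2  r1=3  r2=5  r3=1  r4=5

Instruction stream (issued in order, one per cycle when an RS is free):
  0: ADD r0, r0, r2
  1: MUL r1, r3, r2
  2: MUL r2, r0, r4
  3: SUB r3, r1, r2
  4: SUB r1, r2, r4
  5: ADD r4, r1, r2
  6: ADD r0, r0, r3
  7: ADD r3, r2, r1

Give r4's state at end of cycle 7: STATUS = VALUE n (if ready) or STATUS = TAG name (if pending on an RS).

STATUS = TAG Add3

c1: issue ADD r0<-Add1 | r0:Add1,r1:3,r2:5,r3:1,r4:5
c2: issue MUL r1<-Mul1 | r0:Add1,r1:Mul1,r2:5,r3:1,r4:5
c3: issue MUL r2<-Mul2 | r0:Add1,r1:Mul1,r2:Mul2,r3:1,r4:5
c4: CDB Add1=7; issue SUB r3<-Add1 | r0:7,r1:Mul1,r2:Mul2,r3:Add1,r4:5
c5: issue SUB r1<-Add2 | r0:7,r1:Add2,r2:Mul2,r3:Add1,r4:5
c6: issue ADD r4<-Add3 | r0:7,r1:Add2,r2:Mul2,r3:Add1,r4:Add3
c7: CDB Mul1=5; stall | r0:7,r1:Add2,r2:Mul2,r3:Add1,r4:Add3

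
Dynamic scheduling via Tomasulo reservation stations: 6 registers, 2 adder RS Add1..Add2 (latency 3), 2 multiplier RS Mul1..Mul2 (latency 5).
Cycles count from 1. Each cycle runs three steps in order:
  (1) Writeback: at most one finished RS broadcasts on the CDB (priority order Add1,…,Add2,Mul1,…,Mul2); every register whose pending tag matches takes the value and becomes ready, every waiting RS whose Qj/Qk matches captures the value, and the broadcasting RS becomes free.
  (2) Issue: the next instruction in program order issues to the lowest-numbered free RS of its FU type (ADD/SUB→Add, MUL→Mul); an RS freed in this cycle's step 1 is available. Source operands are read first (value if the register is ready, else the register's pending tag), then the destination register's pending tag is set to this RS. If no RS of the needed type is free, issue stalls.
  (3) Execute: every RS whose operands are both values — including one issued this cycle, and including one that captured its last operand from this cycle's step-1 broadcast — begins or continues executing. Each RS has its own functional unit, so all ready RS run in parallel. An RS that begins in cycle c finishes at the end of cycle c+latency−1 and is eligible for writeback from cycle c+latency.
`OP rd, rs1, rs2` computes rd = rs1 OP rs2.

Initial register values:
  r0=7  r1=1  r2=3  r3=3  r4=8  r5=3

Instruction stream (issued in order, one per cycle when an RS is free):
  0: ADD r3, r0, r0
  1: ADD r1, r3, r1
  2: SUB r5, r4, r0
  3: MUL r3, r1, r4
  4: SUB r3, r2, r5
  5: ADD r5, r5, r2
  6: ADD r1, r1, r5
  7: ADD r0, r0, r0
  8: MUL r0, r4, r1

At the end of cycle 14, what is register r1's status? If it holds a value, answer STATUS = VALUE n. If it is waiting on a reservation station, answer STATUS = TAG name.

c1: issue ADD r3<-Add1 | r0:7,r1:1,r2:3,r3:Add1,r4:8,r5:3
c2: issue ADD r1<-Add2 | r0:7,r1:Add2,r2:3,r3:Add1,r4:8,r5:3
c3: stall | r0:7,r1:Add2,r2:3,r3:Add1,r4:8,r5:3
c4: CDB Add1=14; issue SUB r5<-Add1 | r0:7,r1:Add2,r2:3,r3:14,r4:8,r5:Add1
c5: issue MUL r3<-Mul1 | r0:7,r1:Add2,r2:3,r3:Mul1,r4:8,r5:Add1
c6: stall | r0:7,r1:Add2,r2:3,r3:Mul1,r4:8,r5:Add1
c7: CDB Add1=1; issue SUB r3<-Add1 | r0:7,r1:Add2,r2:3,r3:Add1,r4:8,r5:1
c8: CDB Add2=15; issue ADD r5<-Add2 | r0:7,r1:15,r2:3,r3:Add1,r4:8,r5:Add2
c9: stall | r0:7,r1:15,r2:3,r3:Add1,r4:8,r5:Add2
c10: CDB Add1=2; issue ADD r1<-Add1 | r0:7,r1:Add1,r2:3,r3:2,r4:8,r5:Add2
c11: CDB Add2=4; issue ADD r0<-Add2 | r0:Add2,r1:Add1,r2:3,r3:2,r4:8,r5:4
c12: issue MUL r0<-Mul2 | r0:Mul2,r1:Add1,r2:3,r3:2,r4:8,r5:4
c13: CDB Mul1=120 | r0:Mul2,r1:Add1,r2:3,r3:2,r4:8,r5:4
c14: CDB Add1=19 | r0:Mul2,r1:19,r2:3,r3:2,r4:8,r5:4

STATUS = VALUE 19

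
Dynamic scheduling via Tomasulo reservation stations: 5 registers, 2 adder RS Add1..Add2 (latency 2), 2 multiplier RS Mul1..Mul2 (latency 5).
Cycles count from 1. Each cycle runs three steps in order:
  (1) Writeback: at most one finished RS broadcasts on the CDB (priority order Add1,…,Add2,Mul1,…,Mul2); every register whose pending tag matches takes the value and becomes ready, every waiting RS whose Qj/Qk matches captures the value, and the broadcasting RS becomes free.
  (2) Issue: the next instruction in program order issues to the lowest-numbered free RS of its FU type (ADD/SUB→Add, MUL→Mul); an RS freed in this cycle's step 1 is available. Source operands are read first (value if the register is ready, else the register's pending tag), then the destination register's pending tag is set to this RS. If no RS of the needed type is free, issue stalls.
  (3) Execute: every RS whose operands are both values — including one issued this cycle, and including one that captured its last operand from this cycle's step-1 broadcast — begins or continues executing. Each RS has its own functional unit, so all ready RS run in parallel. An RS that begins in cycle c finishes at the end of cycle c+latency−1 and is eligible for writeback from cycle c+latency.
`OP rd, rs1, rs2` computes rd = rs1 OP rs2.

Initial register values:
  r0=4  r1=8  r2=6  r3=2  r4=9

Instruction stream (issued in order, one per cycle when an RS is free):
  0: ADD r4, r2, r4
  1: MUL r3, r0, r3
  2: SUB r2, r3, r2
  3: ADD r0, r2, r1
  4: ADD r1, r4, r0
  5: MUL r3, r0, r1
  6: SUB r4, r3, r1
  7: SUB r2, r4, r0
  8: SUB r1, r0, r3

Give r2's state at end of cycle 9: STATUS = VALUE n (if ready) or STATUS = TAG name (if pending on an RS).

STATUS = VALUE 2

  c1: issue ADD r4<-Add1  regs: r0:4,r1:8,r2:6,r3:2,r4:Add1
  c2: issue MUL r3<-Mul1  regs: r0:4,r1:8,r2:6,r3:Mul1,r4:Add1
  c3: CDB Add1=15; issue SUB r2<-Add1  regs: r0:4,r1:8,r2:Add1,r3:Mul1,r4:15
  c4: issue ADD r0<-Add2  regs: r0:Add2,r1:8,r2:Add1,r3:Mul1,r4:15
  c5: stall  regs: r0:Add2,r1:8,r2:Add1,r3:Mul1,r4:15
  c6: stall  regs: r0:Add2,r1:8,r2:Add1,r3:Mul1,r4:15
  c7: CDB Mul1=8; stall  regs: r0:Add2,r1:8,r2:Add1,r3:8,r4:15
  c8: stall  regs: r0:Add2,r1:8,r2:Add1,r3:8,r4:15
  c9: CDB Add1=2; issue ADD r1<-Add1  regs: r0:Add2,r1:Add1,r2:2,r3:8,r4:15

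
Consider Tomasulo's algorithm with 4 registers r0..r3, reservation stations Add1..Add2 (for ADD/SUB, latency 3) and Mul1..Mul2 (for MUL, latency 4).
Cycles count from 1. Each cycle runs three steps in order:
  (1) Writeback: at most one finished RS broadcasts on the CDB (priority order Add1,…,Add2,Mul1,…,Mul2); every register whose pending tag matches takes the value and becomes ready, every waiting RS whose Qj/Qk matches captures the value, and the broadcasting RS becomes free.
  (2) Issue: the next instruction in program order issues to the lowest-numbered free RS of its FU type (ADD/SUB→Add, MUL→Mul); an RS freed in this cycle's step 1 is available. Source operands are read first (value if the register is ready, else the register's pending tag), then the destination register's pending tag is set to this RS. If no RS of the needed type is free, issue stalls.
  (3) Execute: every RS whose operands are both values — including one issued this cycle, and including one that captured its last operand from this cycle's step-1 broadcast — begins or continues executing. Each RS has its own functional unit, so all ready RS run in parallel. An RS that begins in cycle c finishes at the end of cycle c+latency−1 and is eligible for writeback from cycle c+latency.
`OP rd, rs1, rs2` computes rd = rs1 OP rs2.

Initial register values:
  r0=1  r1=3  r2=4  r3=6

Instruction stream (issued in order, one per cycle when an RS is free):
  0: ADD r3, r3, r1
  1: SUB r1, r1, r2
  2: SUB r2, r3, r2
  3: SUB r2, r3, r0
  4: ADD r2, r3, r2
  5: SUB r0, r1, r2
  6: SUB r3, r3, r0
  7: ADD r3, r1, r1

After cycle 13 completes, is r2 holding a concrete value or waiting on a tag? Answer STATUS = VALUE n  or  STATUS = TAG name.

  c1: issue ADD r3<-Add1  regs: r0:1,r1:3,r2:4,r3:Add1
  c2: issue SUB r1<-Add2  regs: r0:1,r1:Add2,r2:4,r3:Add1
  c3: stall  regs: r0:1,r1:Add2,r2:4,r3:Add1
  c4: CDB Add1=9; issue SUB r2<-Add1  regs: r0:1,r1:Add2,r2:Add1,r3:9
  c5: CDB Add2=-1; issue SUB r2<-Add2  regs: r0:1,r1:-1,r2:Add2,r3:9
  c6: stall  regs: r0:1,r1:-1,r2:Add2,r3:9
  c7: CDB Add1=5; issue ADD r2<-Add1  regs: r0:1,r1:-1,r2:Add1,r3:9
  c8: CDB Add2=8; issue SUB r0<-Add2  regs: r0:Add2,r1:-1,r2:Add1,r3:9
  c9: stall  regs: r0:Add2,r1:-1,r2:Add1,r3:9
  c10: stall  regs: r0:Add2,r1:-1,r2:Add1,r3:9
  c11: CDB Add1=17; issue SUB r3<-Add1  regs: r0:Add2,r1:-1,r2:17,r3:Add1
  c12: stall  regs: r0:Add2,r1:-1,r2:17,r3:Add1
  c13: stall  regs: r0:Add2,r1:-1,r2:17,r3:Add1

STATUS = VALUE 17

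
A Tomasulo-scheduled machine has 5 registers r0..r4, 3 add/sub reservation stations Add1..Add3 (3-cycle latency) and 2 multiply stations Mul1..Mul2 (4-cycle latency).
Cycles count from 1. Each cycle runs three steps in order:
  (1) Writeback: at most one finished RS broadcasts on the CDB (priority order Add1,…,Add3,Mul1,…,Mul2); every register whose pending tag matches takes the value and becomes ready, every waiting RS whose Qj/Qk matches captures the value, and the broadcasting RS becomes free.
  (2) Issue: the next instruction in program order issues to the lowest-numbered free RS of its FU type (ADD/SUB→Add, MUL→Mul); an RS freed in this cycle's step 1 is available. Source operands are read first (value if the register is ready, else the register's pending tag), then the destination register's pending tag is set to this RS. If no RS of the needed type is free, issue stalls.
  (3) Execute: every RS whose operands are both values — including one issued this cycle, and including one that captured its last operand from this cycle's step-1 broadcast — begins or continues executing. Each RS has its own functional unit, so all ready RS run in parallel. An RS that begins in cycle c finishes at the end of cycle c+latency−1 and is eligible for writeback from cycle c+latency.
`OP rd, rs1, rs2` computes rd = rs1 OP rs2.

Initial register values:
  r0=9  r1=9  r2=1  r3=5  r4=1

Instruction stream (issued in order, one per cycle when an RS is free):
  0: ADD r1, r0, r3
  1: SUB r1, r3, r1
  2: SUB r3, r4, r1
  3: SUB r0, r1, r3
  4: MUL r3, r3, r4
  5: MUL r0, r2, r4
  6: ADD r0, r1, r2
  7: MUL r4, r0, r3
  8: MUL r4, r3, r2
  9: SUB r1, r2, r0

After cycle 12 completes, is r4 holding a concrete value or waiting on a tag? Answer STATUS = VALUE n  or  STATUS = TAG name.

STATUS = TAG Mul2

c1: issue ADD r1<-Add1 | r0:9,r1:Add1,r2:1,r3:5,r4:1
c2: issue SUB r1<-Add2 | r0:9,r1:Add2,r2:1,r3:5,r4:1
c3: issue SUB r3<-Add3 | r0:9,r1:Add2,r2:1,r3:Add3,r4:1
c4: CDB Add1=14; issue SUB r0<-Add1 | r0:Add1,r1:Add2,r2:1,r3:Add3,r4:1
c5: issue MUL r3<-Mul1 | r0:Add1,r1:Add2,r2:1,r3:Mul1,r4:1
c6: issue MUL r0<-Mul2 | r0:Mul2,r1:Add2,r2:1,r3:Mul1,r4:1
c7: CDB Add2=-9; issue ADD r0<-Add2 | r0:Add2,r1:-9,r2:1,r3:Mul1,r4:1
c8: stall | r0:Add2,r1:-9,r2:1,r3:Mul1,r4:1
c9: stall | r0:Add2,r1:-9,r2:1,r3:Mul1,r4:1
c10: CDB Add2=-8; stall | r0:-8,r1:-9,r2:1,r3:Mul1,r4:1
c11: CDB Add3=10; stall | r0:-8,r1:-9,r2:1,r3:Mul1,r4:1
c12: CDB Mul2=1; issue MUL r4<-Mul2 | r0:-8,r1:-9,r2:1,r3:Mul1,r4:Mul2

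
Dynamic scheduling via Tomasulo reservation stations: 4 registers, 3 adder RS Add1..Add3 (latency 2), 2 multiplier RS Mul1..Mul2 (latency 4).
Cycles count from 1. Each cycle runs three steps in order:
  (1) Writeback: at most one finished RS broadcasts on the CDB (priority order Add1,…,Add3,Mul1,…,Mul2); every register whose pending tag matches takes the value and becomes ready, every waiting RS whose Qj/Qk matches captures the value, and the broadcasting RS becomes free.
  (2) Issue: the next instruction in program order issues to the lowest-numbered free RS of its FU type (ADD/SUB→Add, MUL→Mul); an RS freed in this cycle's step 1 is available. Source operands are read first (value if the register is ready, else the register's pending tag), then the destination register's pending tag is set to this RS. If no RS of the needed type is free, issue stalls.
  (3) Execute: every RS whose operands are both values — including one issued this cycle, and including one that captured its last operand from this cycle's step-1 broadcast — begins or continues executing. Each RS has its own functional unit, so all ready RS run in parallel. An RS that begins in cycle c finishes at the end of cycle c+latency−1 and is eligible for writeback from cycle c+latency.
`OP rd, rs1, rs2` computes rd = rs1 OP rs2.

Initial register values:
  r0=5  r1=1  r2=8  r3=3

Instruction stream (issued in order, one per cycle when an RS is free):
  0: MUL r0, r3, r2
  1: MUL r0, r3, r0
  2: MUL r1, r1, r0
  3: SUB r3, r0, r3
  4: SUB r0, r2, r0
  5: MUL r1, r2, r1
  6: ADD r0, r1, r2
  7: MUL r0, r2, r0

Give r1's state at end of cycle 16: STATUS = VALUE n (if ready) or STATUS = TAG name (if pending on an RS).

STATUS = TAG Mul2

cycle 1: issue MUL r0<-Mul1 // r0:Mul1,r1:1,r2:8,r3:3
cycle 2: issue MUL r0<-Mul2 // r0:Mul2,r1:1,r2:8,r3:3
cycle 3: stall // r0:Mul2,r1:1,r2:8,r3:3
cycle 4: stall // r0:Mul2,r1:1,r2:8,r3:3
cycle 5: CDB Mul1=24; issue MUL r1<-Mul1 // r0:Mul2,r1:Mul1,r2:8,r3:3
cycle 6: issue SUB r3<-Add1 // r0:Mul2,r1:Mul1,r2:8,r3:Add1
cycle 7: issue SUB r0<-Add2 // r0:Add2,r1:Mul1,r2:8,r3:Add1
cycle 8: stall // r0:Add2,r1:Mul1,r2:8,r3:Add1
cycle 9: CDB Mul2=72; issue MUL r1<-Mul2 // r0:Add2,r1:Mul2,r2:8,r3:Add1
cycle 10: issue ADD r0<-Add3 // r0:Add3,r1:Mul2,r2:8,r3:Add1
cycle 11: CDB Add1=69; stall // r0:Add3,r1:Mul2,r2:8,r3:69
cycle 12: CDB Add2=-64; stall // r0:Add3,r1:Mul2,r2:8,r3:69
cycle 13: CDB Mul1=72; issue MUL r0<-Mul1 // r0:Mul1,r1:Mul2,r2:8,r3:69
cycle 14: - // r0:Mul1,r1:Mul2,r2:8,r3:69
cycle 15: - // r0:Mul1,r1:Mul2,r2:8,r3:69
cycle 16: - // r0:Mul1,r1:Mul2,r2:8,r3:69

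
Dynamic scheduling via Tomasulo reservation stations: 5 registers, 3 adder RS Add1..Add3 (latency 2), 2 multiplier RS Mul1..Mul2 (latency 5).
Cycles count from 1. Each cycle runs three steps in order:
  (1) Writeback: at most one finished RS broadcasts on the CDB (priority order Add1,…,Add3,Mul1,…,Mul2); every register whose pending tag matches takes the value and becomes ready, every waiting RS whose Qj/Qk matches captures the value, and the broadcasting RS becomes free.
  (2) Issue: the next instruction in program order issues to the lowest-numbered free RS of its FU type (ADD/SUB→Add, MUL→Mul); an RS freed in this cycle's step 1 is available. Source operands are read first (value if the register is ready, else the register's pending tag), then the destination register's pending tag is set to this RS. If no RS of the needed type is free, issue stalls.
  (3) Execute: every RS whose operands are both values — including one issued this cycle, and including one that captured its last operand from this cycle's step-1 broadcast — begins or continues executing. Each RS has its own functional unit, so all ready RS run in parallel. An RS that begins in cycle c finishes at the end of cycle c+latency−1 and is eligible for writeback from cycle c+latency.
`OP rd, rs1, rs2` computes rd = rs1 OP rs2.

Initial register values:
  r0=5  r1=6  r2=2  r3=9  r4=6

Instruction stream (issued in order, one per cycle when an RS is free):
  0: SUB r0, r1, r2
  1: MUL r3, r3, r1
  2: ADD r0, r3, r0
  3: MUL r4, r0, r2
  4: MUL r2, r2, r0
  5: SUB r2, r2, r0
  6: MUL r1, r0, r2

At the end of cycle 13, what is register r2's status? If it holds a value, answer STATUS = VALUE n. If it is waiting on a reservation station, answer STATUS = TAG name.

  c1: issue SUB r0<-Add1  regs: r0:Add1,r1:6,r2:2,r3:9,r4:6
  c2: issue MUL r3<-Mul1  regs: r0:Add1,r1:6,r2:2,r3:Mul1,r4:6
  c3: CDB Add1=4; issue ADD r0<-Add1  regs: r0:Add1,r1:6,r2:2,r3:Mul1,r4:6
  c4: issue MUL r4<-Mul2  regs: r0:Add1,r1:6,r2:2,r3:Mul1,r4:Mul2
  c5: stall  regs: r0:Add1,r1:6,r2:2,r3:Mul1,r4:Mul2
  c6: stall  regs: r0:Add1,r1:6,r2:2,r3:Mul1,r4:Mul2
  c7: CDB Mul1=54; issue MUL r2<-Mul1  regs: r0:Add1,r1:6,r2:Mul1,r3:54,r4:Mul2
  c8: issue SUB r2<-Add2  regs: r0:Add1,r1:6,r2:Add2,r3:54,r4:Mul2
  c9: CDB Add1=58; stall  regs: r0:58,r1:6,r2:Add2,r3:54,r4:Mul2
  c10: stall  regs: r0:58,r1:6,r2:Add2,r3:54,r4:Mul2
  c11: stall  regs: r0:58,r1:6,r2:Add2,r3:54,r4:Mul2
  c12: stall  regs: r0:58,r1:6,r2:Add2,r3:54,r4:Mul2
  c13: stall  regs: r0:58,r1:6,r2:Add2,r3:54,r4:Mul2

STATUS = TAG Add2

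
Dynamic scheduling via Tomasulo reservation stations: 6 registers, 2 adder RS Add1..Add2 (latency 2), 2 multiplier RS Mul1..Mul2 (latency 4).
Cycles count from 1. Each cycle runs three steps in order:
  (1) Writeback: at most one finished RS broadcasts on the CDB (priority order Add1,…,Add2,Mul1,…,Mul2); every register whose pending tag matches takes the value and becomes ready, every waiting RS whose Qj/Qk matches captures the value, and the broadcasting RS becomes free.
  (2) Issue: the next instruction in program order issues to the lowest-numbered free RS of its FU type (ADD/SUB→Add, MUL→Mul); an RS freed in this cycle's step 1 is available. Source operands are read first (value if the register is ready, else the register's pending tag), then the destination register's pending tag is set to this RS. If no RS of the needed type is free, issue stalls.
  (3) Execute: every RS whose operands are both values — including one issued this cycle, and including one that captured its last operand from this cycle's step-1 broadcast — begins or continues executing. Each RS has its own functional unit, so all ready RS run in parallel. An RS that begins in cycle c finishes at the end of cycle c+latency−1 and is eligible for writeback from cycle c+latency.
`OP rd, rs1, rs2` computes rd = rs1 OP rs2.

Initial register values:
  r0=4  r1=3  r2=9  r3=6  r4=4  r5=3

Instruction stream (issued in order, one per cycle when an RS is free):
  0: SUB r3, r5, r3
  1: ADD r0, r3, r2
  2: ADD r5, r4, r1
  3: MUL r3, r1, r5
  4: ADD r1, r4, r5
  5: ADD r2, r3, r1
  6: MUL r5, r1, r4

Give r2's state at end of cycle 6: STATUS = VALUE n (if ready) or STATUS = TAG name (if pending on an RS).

cycle 1: issue SUB r3<-Add1 // r0:4,r1:3,r2:9,r3:Add1,r4:4,r5:3
cycle 2: issue ADD r0<-Add2 // r0:Add2,r1:3,r2:9,r3:Add1,r4:4,r5:3
cycle 3: CDB Add1=-3; issue ADD r5<-Add1 // r0:Add2,r1:3,r2:9,r3:-3,r4:4,r5:Add1
cycle 4: issue MUL r3<-Mul1 // r0:Add2,r1:3,r2:9,r3:Mul1,r4:4,r5:Add1
cycle 5: CDB Add1=7; issue ADD r1<-Add1 // r0:Add2,r1:Add1,r2:9,r3:Mul1,r4:4,r5:7
cycle 6: CDB Add2=6; issue ADD r2<-Add2 // r0:6,r1:Add1,r2:Add2,r3:Mul1,r4:4,r5:7

STATUS = TAG Add2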